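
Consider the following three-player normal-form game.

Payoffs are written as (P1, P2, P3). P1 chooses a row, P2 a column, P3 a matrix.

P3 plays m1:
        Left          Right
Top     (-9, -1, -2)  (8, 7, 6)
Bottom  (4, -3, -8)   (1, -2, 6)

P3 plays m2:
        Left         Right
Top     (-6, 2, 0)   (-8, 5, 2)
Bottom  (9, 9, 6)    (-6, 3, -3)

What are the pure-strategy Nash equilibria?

Pure-strategy Nash equilibria: (Top, Right, m1); (Bottom, Left, m2)

P1 against (Left, m1): payoffs -9, 4 → best response Bottom.
P1 against (Left, m2): payoffs -6, 9 → best response Bottom.
P1 against (Right, m1): payoffs 8, 1 → best response Top.
P1 against (Right, m2): payoffs -8, -6 → best response Bottom.
P2 against (Top, m1): payoffs -1, 7 → best response Right.
P2 against (Top, m2): payoffs 2, 5 → best response Right.
P2 against (Bottom, m1): payoffs -3, -2 → best response Right.
P2 against (Bottom, m2): payoffs 9, 3 → best response Left.
P3 against (Top, Left): payoffs -2, 0 → best response m2.
P3 against (Top, Right): payoffs 6, 2 → best response m1.
P3 against (Bottom, Left): payoffs -8, 6 → best response m2.
P3 against (Bottom, Right): payoffs 6, -3 → best response m1.
Mutual best responses: (Top, Right, m1); (Bottom, Left, m2).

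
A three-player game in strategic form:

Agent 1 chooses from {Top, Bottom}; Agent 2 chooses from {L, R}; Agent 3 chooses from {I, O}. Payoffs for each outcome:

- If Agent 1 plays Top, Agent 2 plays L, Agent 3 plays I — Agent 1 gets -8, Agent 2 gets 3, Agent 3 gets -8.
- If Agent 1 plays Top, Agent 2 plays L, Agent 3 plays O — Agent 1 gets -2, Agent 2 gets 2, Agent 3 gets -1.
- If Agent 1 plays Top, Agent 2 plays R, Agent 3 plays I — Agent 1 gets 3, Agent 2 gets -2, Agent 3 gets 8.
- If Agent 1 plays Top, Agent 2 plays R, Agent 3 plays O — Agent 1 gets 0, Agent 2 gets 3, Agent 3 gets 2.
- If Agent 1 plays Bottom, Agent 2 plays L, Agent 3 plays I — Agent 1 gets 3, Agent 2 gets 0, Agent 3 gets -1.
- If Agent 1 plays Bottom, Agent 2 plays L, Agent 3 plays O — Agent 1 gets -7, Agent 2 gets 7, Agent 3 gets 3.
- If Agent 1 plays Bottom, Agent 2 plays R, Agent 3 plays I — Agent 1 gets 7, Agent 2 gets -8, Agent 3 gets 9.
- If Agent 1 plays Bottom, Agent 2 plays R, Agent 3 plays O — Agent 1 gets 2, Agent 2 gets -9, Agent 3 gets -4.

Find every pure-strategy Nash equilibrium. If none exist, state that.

(Top, L, I): Agent 1 can switch to Bottom (-8 → 3). Not NE.
(Top, L, O): Agent 2 can switch to R (2 → 3). Not NE.
(Top, R, I): Agent 1 can switch to Bottom (3 → 7). Not NE.
(Top, R, O): Agent 1 can switch to Bottom (0 → 2). Not NE.
(Bottom, L, I): Agent 3 can switch to O (-1 → 3). Not NE.
(Bottom, L, O): Agent 1 can switch to Top (-7 → -2). Not NE.
(The remaining 2 profiles each have a profitable deviation by the same check.)

none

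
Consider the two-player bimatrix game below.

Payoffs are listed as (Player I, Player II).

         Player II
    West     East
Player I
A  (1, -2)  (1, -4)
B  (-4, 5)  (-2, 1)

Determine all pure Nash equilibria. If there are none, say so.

Pure NE: (A, West)

Player I against West: payoffs 1, -4 → best response A.
Player I against East: payoffs 1, -2 → best response A.
Player II against A: payoffs -2, -4 → best response West.
Player II against B: payoffs 5, 1 → best response West.
Mutual best responses: (A, West).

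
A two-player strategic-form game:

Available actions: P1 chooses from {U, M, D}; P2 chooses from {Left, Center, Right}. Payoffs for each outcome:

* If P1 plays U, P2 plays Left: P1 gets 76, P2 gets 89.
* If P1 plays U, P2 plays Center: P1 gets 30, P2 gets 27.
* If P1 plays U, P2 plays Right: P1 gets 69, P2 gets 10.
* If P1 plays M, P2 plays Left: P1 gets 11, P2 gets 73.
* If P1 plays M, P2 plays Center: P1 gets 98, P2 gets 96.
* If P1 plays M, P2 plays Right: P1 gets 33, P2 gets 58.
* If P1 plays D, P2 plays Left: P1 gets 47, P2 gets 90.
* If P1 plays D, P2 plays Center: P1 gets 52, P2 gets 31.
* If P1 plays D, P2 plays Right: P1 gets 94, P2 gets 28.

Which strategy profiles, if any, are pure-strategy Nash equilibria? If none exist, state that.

(U, Left) and (M, Center)

(U, Left): P1 gets 76, best alternative 47; P2 gets 89, best alternative 27. No profitable deviation — NE.
(U, Center): P1 can switch to M (30 → 98). Not NE.
(U, Right): P1 can switch to D (69 → 94). Not NE.
(M, Left): P1 can switch to U (11 → 76). Not NE.
(M, Center): P1 gets 98, best alternative 52; P2 gets 96, best alternative 73. No profitable deviation — NE.
(M, Right): P1 can switch to U (33 → 69). Not NE.
(D, Left): P1 can switch to U (47 → 76). Not NE.
(D, Center): P1 can switch to M (52 → 98). Not NE.
(D, Right): P2 can switch to Left (28 → 90). Not NE.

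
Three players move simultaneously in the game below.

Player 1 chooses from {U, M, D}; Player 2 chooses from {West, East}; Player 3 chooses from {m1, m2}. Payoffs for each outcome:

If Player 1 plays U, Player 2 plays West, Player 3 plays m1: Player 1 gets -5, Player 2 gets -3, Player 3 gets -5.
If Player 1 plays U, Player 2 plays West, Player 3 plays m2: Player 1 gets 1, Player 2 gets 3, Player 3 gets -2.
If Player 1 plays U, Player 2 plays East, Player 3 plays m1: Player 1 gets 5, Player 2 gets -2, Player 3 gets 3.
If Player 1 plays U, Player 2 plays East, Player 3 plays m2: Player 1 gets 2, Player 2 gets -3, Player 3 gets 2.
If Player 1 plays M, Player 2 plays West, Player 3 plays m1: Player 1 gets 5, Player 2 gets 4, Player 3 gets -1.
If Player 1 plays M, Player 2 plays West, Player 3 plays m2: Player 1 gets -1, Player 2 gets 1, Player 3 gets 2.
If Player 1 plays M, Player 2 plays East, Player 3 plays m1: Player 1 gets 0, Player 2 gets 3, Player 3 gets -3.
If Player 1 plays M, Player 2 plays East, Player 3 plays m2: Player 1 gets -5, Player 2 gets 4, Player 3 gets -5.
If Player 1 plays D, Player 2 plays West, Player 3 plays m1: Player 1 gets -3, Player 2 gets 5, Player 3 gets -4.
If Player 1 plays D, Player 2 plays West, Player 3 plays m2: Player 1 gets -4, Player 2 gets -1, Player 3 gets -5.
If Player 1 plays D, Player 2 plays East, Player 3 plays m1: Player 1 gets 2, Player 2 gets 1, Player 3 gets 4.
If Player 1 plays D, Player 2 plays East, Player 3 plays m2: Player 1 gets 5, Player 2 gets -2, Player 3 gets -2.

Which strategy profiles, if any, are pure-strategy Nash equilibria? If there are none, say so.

(U, West, m2), (U, East, m1)

Player 1 against (West, m1): payoffs -5, 5, -3 → best response M.
Player 1 against (West, m2): payoffs 1, -1, -4 → best response U.
Player 1 against (East, m1): payoffs 5, 0, 2 → best response U.
Player 1 against (East, m2): payoffs 2, -5, 5 → best response D.
Player 2 against (U, m1): payoffs -3, -2 → best response East.
Player 2 against (U, m2): payoffs 3, -3 → best response West.
Player 2 against (M, m1): payoffs 4, 3 → best response West.
Player 2 against (M, m2): payoffs 1, 4 → best response East.
Player 2 against (D, m1): payoffs 5, 1 → best response West.
Player 2 against (D, m2): payoffs -1, -2 → best response West.
Player 3 against (U, West): payoffs -5, -2 → best response m2.
Player 3 against (U, East): payoffs 3, 2 → best response m1.
Player 3 against (M, West): payoffs -1, 2 → best response m2.
Player 3 against (M, East): payoffs -3, -5 → best response m1.
Player 3 against (D, West): payoffs -4, -5 → best response m1.
Player 3 against (D, East): payoffs 4, -2 → best response m1.
Mutual best responses: (U, West, m2); (U, East, m1).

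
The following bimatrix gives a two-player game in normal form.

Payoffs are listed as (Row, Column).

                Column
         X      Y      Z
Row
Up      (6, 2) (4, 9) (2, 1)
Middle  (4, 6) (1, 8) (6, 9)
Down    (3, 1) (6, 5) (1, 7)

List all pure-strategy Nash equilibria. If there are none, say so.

Pure NE: (Middle, Z)

For each strategy profile, look for a profitable unilateral deviation.
(Up, X): Column can switch to Y (2 → 9). Not NE.
(Up, Y): Row can switch to Down (4 → 6). Not NE.
(Up, Z): Row can switch to Middle (2 → 6). Not NE.
(Middle, X): Row can switch to Up (4 → 6). Not NE.
(Middle, Y): Row can switch to Up (1 → 4). Not NE.
(Middle, Z): Row gets 6, best alternative 2; Column gets 9, best alternative 8. No profitable deviation — NE.
(Down, X): Row can switch to Up (3 → 6). Not NE.
(Down, Y): Column can switch to Z (5 → 7). Not NE.
(Down, Z): Row can switch to Up (1 → 2). Not NE.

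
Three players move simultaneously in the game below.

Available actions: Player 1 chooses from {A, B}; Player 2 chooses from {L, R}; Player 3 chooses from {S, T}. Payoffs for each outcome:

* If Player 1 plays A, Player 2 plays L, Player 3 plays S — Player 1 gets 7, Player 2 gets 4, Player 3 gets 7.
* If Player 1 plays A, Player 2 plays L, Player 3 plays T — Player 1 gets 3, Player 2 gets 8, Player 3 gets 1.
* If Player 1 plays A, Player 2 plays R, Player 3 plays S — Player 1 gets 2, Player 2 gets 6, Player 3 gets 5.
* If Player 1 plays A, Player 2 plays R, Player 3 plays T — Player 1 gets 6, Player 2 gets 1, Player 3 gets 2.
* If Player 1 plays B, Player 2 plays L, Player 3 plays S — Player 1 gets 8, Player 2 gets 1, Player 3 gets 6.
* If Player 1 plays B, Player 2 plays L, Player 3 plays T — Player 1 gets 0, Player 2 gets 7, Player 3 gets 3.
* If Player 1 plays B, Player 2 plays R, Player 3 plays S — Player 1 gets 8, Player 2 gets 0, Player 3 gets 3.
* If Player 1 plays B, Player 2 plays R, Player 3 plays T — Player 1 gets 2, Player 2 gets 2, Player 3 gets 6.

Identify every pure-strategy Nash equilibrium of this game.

Player 1 against (L, S): payoffs 7, 8 → best response B.
Player 1 against (L, T): payoffs 3, 0 → best response A.
Player 1 against (R, S): payoffs 2, 8 → best response B.
Player 1 against (R, T): payoffs 6, 2 → best response A.
Player 2 against (A, S): payoffs 4, 6 → best response R.
Player 2 against (A, T): payoffs 8, 1 → best response L.
Player 2 against (B, S): payoffs 1, 0 → best response L.
Player 2 against (B, T): payoffs 7, 2 → best response L.
Player 3 against (A, L): payoffs 7, 1 → best response S.
Player 3 against (A, R): payoffs 5, 2 → best response S.
Player 3 against (B, L): payoffs 6, 3 → best response S.
Player 3 against (B, R): payoffs 3, 6 → best response T.
Mutual best responses: (B, L, S).

The unique pure-strategy Nash equilibrium is (B, L, S).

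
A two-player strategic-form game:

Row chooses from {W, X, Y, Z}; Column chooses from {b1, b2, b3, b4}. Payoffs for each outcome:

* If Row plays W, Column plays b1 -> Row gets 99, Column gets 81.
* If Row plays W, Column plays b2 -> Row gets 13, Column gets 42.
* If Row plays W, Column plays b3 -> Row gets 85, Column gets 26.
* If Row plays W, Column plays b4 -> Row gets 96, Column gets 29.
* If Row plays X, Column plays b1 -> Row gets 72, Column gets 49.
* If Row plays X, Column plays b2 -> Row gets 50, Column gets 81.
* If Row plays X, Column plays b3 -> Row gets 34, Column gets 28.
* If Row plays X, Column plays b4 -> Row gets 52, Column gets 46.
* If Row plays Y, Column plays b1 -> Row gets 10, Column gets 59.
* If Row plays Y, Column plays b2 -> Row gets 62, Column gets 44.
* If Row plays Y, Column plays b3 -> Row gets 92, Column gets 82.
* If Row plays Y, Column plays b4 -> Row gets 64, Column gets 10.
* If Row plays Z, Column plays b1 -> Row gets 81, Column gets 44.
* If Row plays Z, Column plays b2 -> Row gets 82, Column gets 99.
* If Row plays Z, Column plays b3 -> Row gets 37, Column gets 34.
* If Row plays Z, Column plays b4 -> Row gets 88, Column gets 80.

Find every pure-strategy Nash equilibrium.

Pure-strategy Nash equilibria: (W, b1); (Y, b3); (Z, b2)

Row against b1: payoffs 99, 72, 10, 81 → best response W.
Row against b2: payoffs 13, 50, 62, 82 → best response Z.
Row against b3: payoffs 85, 34, 92, 37 → best response Y.
Row against b4: payoffs 96, 52, 64, 88 → best response W.
Column against W: payoffs 81, 42, 26, 29 → best response b1.
Column against X: payoffs 49, 81, 28, 46 → best response b2.
Column against Y: payoffs 59, 44, 82, 10 → best response b3.
Column against Z: payoffs 44, 99, 34, 80 → best response b2.
Mutual best responses: (W, b1); (Y, b3); (Z, b2).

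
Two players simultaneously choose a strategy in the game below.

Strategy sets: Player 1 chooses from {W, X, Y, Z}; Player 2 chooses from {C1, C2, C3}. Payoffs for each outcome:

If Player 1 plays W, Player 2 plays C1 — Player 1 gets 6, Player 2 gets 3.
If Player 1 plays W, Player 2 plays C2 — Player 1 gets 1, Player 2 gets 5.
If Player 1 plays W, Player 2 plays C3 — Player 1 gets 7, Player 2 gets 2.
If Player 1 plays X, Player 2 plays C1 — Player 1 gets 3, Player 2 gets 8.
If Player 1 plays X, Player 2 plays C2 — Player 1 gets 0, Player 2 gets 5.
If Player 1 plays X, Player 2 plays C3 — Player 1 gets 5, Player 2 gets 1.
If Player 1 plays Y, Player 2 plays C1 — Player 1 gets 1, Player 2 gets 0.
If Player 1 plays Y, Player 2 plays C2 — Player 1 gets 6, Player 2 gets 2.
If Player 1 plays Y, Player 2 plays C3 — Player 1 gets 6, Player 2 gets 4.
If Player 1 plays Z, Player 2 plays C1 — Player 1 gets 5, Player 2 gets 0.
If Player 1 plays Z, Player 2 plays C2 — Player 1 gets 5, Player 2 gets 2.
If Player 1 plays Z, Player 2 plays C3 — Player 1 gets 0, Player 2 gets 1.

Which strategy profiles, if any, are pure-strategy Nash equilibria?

No pure-strategy Nash equilibrium.

Player 1 against C1: payoffs 6, 3, 1, 5 → best response W.
Player 1 against C2: payoffs 1, 0, 6, 5 → best response Y.
Player 1 against C3: payoffs 7, 5, 6, 0 → best response W.
Player 2 against W: payoffs 3, 5, 2 → best response C2.
Player 2 against X: payoffs 8, 5, 1 → best response C1.
Player 2 against Y: payoffs 0, 2, 4 → best response C3.
Player 2 against Z: payoffs 0, 2, 1 → best response C2.
No profile is a mutual best response for all players.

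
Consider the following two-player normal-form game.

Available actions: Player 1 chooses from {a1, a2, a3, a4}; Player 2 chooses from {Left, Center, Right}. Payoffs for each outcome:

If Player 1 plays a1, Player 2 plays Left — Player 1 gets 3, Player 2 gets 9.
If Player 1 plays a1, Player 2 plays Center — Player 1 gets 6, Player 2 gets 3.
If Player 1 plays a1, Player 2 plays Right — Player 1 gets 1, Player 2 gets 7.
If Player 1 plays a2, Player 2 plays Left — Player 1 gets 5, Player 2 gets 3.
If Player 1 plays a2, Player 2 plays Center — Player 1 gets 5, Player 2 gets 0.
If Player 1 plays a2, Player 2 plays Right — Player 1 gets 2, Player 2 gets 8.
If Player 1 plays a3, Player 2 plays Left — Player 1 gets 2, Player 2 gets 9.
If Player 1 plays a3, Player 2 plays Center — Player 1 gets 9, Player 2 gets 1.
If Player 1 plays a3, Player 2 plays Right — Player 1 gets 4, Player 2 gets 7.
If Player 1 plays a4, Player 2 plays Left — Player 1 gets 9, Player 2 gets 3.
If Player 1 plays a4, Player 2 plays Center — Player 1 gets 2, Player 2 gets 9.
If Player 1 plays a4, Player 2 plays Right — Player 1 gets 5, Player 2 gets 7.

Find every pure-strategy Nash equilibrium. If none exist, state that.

Mark each player's best response to every combination of opponents' strategies; a profile where every player is best-responding is a pure Nash equilibrium.
Player 1 against Left: payoffs 3, 5, 2, 9 → best response a4.
Player 1 against Center: payoffs 6, 5, 9, 2 → best response a3.
Player 1 against Right: payoffs 1, 2, 4, 5 → best response a4.
Player 2 against a1: payoffs 9, 3, 7 → best response Left.
Player 2 against a2: payoffs 3, 0, 8 → best response Right.
Player 2 against a3: payoffs 9, 1, 7 → best response Left.
Player 2 against a4: payoffs 3, 9, 7 → best response Center.
No profile is a mutual best response for all players.

This game has no pure Nash equilibrium.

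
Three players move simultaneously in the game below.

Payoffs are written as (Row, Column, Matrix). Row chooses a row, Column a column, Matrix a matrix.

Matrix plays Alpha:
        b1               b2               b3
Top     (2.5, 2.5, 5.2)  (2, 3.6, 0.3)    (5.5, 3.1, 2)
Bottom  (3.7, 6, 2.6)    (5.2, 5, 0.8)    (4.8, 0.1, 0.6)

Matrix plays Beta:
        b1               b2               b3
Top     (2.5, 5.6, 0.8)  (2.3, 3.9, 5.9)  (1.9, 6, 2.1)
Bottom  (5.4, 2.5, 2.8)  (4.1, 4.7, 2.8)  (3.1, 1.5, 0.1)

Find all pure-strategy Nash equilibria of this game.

Mark each player's best response to every combination of opponents' strategies; a profile where every player is best-responding is a pure Nash equilibrium.
Row against (b1, Alpha): payoffs 2.5, 3.7 → best response Bottom.
Row against (b1, Beta): payoffs 2.5, 5.4 → best response Bottom.
Row against (b2, Alpha): payoffs 2, 5.2 → best response Bottom.
Row against (b2, Beta): payoffs 2.3, 4.1 → best response Bottom.
Row against (b3, Alpha): payoffs 5.5, 4.8 → best response Top.
Row against (b3, Beta): payoffs 1.9, 3.1 → best response Bottom.
Column against (Top, Alpha): payoffs 2.5, 3.6, 3.1 → best response b2.
Column against (Top, Beta): payoffs 5.6, 3.9, 6 → best response b3.
Column against (Bottom, Alpha): payoffs 6, 5, 0.1 → best response b1.
Column against (Bottom, Beta): payoffs 2.5, 4.7, 1.5 → best response b2.
Matrix against (Top, b1): payoffs 5.2, 0.8 → best response Alpha.
Matrix against (Top, b2): payoffs 0.3, 5.9 → best response Beta.
Matrix against (Top, b3): payoffs 2, 2.1 → best response Beta.
Matrix against (Bottom, b1): payoffs 2.6, 2.8 → best response Beta.
Matrix against (Bottom, b2): payoffs 0.8, 2.8 → best response Beta.
Matrix against (Bottom, b3): payoffs 0.6, 0.1 → best response Alpha.
Mutual best responses: (Bottom, b2, Beta).

(Bottom, b2, Beta)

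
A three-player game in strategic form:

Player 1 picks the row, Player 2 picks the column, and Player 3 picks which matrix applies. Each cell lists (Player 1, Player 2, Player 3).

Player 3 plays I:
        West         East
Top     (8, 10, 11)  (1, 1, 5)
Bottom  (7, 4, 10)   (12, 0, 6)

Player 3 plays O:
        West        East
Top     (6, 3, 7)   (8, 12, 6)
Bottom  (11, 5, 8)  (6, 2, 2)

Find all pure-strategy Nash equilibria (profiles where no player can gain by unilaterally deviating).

Check each profile: it is a Nash equilibrium iff no player can strictly gain by switching unilaterally.
(Top, West, I): Player 1 gets 8, best alternative 7; Player 2 gets 10, best alternative 1; Player 3 gets 11, best alternative 7. No profitable deviation — NE.
(Top, West, O): Player 1 can switch to Bottom (6 → 11). Not NE.
(Top, East, I): Player 1 can switch to Bottom (1 → 12). Not NE.
(Top, East, O): Player 1 gets 8, best alternative 6; Player 2 gets 12, best alternative 3; Player 3 gets 6, best alternative 5. No profitable deviation — NE.
(Bottom, West, I): Player 1 can switch to Top (7 → 8). Not NE.
(Bottom, West, O): Player 3 can switch to I (8 → 10). Not NE.
(Bottom, East, I): Player 2 can switch to West (0 → 4). Not NE.
(Bottom, East, O): Player 1 can switch to Top (6 → 8). Not NE.

(Top, West, I), (Top, East, O)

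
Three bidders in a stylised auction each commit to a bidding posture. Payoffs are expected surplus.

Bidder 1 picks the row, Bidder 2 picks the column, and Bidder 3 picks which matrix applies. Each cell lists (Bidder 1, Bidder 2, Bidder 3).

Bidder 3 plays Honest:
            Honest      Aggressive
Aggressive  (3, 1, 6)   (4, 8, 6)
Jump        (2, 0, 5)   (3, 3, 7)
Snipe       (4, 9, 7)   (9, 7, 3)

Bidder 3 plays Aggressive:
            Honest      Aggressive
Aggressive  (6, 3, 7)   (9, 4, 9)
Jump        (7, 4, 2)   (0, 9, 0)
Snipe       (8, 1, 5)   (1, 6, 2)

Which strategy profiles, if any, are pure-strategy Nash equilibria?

Bidder 1 against (Honest, Honest): payoffs 3, 2, 4 → best response Snipe.
Bidder 1 against (Honest, Aggressive): payoffs 6, 7, 8 → best response Snipe.
Bidder 1 against (Aggressive, Honest): payoffs 4, 3, 9 → best response Snipe.
Bidder 1 against (Aggressive, Aggressive): payoffs 9, 0, 1 → best response Aggressive.
Bidder 2 against (Aggressive, Honest): payoffs 1, 8 → best response Aggressive.
Bidder 2 against (Aggressive, Aggressive): payoffs 3, 4 → best response Aggressive.
Bidder 2 against (Jump, Honest): payoffs 0, 3 → best response Aggressive.
Bidder 2 against (Jump, Aggressive): payoffs 4, 9 → best response Aggressive.
Bidder 2 against (Snipe, Honest): payoffs 9, 7 → best response Honest.
Bidder 2 against (Snipe, Aggressive): payoffs 1, 6 → best response Aggressive.
Bidder 3 against (Aggressive, Honest): payoffs 6, 7 → best response Aggressive.
Bidder 3 against (Aggressive, Aggressive): payoffs 6, 9 → best response Aggressive.
Bidder 3 against (Jump, Honest): payoffs 5, 2 → best response Honest.
Bidder 3 against (Jump, Aggressive): payoffs 7, 0 → best response Honest.
Bidder 3 against (Snipe, Honest): payoffs 7, 5 → best response Honest.
Bidder 3 against (Snipe, Aggressive): payoffs 3, 2 → best response Honest.
Mutual best responses: (Aggressive, Aggressive, Aggressive); (Snipe, Honest, Honest).

Pure-strategy Nash equilibria: (Aggressive, Aggressive, Aggressive) and (Snipe, Honest, Honest)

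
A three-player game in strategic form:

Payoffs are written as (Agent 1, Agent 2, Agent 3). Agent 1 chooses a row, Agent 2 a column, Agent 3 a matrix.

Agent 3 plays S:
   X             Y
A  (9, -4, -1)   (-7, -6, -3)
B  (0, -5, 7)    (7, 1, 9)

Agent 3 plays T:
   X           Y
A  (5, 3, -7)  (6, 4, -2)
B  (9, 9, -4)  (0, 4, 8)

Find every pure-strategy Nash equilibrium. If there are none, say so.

Agent 1 against (X, S): payoffs 9, 0 → best response A.
Agent 1 against (X, T): payoffs 5, 9 → best response B.
Agent 1 against (Y, S): payoffs -7, 7 → best response B.
Agent 1 against (Y, T): payoffs 6, 0 → best response A.
Agent 2 against (A, S): payoffs -4, -6 → best response X.
Agent 2 against (A, T): payoffs 3, 4 → best response Y.
Agent 2 against (B, S): payoffs -5, 1 → best response Y.
Agent 2 against (B, T): payoffs 9, 4 → best response X.
Agent 3 against (A, X): payoffs -1, -7 → best response S.
Agent 3 against (A, Y): payoffs -3, -2 → best response T.
Agent 3 against (B, X): payoffs 7, -4 → best response S.
Agent 3 against (B, Y): payoffs 9, 8 → best response S.
Mutual best responses: (A, X, S); (A, Y, T); (B, Y, S).

The pure Nash equilibria are (A, X, S) and (A, Y, T) and (B, Y, S).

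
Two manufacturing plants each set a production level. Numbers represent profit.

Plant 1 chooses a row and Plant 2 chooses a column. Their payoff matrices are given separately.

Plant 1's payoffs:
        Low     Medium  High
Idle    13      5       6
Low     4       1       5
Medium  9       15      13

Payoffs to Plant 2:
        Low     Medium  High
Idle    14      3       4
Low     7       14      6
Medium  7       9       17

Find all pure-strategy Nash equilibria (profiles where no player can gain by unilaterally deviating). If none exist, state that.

The pure Nash equilibria are (Idle, Low) and (Medium, High).

Plant 1 against Low: payoffs 13, 4, 9 → best response Idle.
Plant 1 against Medium: payoffs 5, 1, 15 → best response Medium.
Plant 1 against High: payoffs 6, 5, 13 → best response Medium.
Plant 2 against Idle: payoffs 14, 3, 4 → best response Low.
Plant 2 against Low: payoffs 7, 14, 6 → best response Medium.
Plant 2 against Medium: payoffs 7, 9, 17 → best response High.
Mutual best responses: (Idle, Low); (Medium, High).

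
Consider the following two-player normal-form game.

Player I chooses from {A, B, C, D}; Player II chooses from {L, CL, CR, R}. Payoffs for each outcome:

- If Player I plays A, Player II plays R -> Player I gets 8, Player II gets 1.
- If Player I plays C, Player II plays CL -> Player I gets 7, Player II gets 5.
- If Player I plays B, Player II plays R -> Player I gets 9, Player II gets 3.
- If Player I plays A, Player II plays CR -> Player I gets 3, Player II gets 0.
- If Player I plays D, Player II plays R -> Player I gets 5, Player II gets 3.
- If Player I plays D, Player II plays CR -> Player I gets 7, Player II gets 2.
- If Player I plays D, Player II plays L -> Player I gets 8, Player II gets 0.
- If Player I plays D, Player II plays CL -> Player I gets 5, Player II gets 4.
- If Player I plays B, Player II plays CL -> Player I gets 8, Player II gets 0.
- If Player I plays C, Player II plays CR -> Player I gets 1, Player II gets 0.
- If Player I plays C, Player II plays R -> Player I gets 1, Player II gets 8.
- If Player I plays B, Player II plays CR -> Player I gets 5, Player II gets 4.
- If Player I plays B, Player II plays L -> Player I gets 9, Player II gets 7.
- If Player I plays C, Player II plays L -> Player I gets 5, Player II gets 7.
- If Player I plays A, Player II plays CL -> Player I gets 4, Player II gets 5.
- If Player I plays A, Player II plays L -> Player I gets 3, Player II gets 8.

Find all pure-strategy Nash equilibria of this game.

Pure NE: (B, L)

For each strategy profile, look for a profitable unilateral deviation.
(A, L): Player I can switch to B (3 → 9). Not NE.
(A, CL): Player I can switch to B (4 → 8). Not NE.
(A, CR): Player I can switch to B (3 → 5). Not NE.
(A, R): Player I can switch to B (8 → 9). Not NE.
(B, L): Player I gets 9, best alternative 8; Player II gets 7, best alternative 4. No profitable deviation — NE.
(B, CL): Player II can switch to L (0 → 7). Not NE.
(B, CR): Player I can switch to D (5 → 7). Not NE.
(B, R): Player II can switch to L (3 → 7). Not NE.
(C, L): Player I can switch to B (5 → 9). Not NE.
(C, CL): Player I can switch to B (7 → 8). Not NE.
(C, CR): Player I can switch to A (1 → 3). Not NE.
(C, R): Player I can switch to A (1 → 8). Not NE.
(D, L): Player I can switch to B (8 → 9). Not NE.
(The remaining 3 profiles each have a profitable deviation by the same check.)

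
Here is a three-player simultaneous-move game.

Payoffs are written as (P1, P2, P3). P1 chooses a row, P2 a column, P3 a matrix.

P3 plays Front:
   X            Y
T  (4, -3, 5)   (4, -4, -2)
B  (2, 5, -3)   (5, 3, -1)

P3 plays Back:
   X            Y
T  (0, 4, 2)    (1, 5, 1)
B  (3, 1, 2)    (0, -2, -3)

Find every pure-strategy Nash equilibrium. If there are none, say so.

P1 against (X, Front): payoffs 4, 2 → best response T.
P1 against (X, Back): payoffs 0, 3 → best response B.
P1 against (Y, Front): payoffs 4, 5 → best response B.
P1 against (Y, Back): payoffs 1, 0 → best response T.
P2 against (T, Front): payoffs -3, -4 → best response X.
P2 against (T, Back): payoffs 4, 5 → best response Y.
P2 against (B, Front): payoffs 5, 3 → best response X.
P2 against (B, Back): payoffs 1, -2 → best response X.
P3 against (T, X): payoffs 5, 2 → best response Front.
P3 against (T, Y): payoffs -2, 1 → best response Back.
P3 against (B, X): payoffs -3, 2 → best response Back.
P3 against (B, Y): payoffs -1, -3 → best response Front.
Mutual best responses: (T, X, Front); (T, Y, Back); (B, X, Back).

(T, X, Front) and (T, Y, Back) and (B, X, Back)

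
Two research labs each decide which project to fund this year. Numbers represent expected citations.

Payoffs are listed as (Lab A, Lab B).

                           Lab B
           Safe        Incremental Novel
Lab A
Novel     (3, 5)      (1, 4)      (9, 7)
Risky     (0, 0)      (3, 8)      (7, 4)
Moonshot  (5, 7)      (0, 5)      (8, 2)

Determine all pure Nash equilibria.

Lab A against Safe: payoffs 3, 0, 5 → best response Moonshot.
Lab A against Incremental: payoffs 1, 3, 0 → best response Risky.
Lab A against Novel: payoffs 9, 7, 8 → best response Novel.
Lab B against Novel: payoffs 5, 4, 7 → best response Novel.
Lab B against Risky: payoffs 0, 8, 4 → best response Incremental.
Lab B against Moonshot: payoffs 7, 5, 2 → best response Safe.
Mutual best responses: (Novel, Novel); (Risky, Incremental); (Moonshot, Safe).

The pure Nash equilibria are (Novel, Novel); (Risky, Incremental); (Moonshot, Safe).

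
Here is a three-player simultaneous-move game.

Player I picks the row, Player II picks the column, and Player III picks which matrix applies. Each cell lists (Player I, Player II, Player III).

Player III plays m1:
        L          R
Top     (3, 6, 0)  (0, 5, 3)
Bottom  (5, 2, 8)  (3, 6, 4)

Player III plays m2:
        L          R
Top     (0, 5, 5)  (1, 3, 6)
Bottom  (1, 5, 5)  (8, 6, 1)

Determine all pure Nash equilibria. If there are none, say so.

Player I against (L, m1): payoffs 3, 5 → best response Bottom.
Player I against (L, m2): payoffs 0, 1 → best response Bottom.
Player I against (R, m1): payoffs 0, 3 → best response Bottom.
Player I against (R, m2): payoffs 1, 8 → best response Bottom.
Player II against (Top, m1): payoffs 6, 5 → best response L.
Player II against (Top, m2): payoffs 5, 3 → best response L.
Player II against (Bottom, m1): payoffs 2, 6 → best response R.
Player II against (Bottom, m2): payoffs 5, 6 → best response R.
Player III against (Top, L): payoffs 0, 5 → best response m2.
Player III against (Top, R): payoffs 3, 6 → best response m2.
Player III against (Bottom, L): payoffs 8, 5 → best response m1.
Player III against (Bottom, R): payoffs 4, 1 → best response m1.
Mutual best responses: (Bottom, R, m1).

The unique pure-strategy Nash equilibrium is (Bottom, R, m1).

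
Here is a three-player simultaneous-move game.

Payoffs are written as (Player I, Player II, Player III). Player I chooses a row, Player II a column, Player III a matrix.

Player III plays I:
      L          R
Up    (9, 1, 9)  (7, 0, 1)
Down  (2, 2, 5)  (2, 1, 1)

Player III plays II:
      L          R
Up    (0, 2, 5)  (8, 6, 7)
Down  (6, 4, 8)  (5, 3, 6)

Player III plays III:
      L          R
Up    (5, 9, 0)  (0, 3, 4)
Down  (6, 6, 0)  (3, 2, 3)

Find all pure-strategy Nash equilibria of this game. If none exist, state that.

Mark each player's best response to every combination of opponents' strategies; a profile where every player is best-responding is a pure Nash equilibrium.
Player I against (L, I): payoffs 9, 2 → best response Up.
Player I against (L, II): payoffs 0, 6 → best response Down.
Player I against (L, III): payoffs 5, 6 → best response Down.
Player I against (R, I): payoffs 7, 2 → best response Up.
Player I against (R, II): payoffs 8, 5 → best response Up.
Player I against (R, III): payoffs 0, 3 → best response Down.
Player II against (Up, I): payoffs 1, 0 → best response L.
Player II against (Up, II): payoffs 2, 6 → best response R.
Player II against (Up, III): payoffs 9, 3 → best response L.
Player II against (Down, I): payoffs 2, 1 → best response L.
Player II against (Down, II): payoffs 4, 3 → best response L.
Player II against (Down, III): payoffs 6, 2 → best response L.
Player III against (Up, L): payoffs 9, 5, 0 → best response I.
Player III against (Up, R): payoffs 1, 7, 4 → best response II.
Player III against (Down, L): payoffs 5, 8, 0 → best response II.
Player III against (Down, R): payoffs 1, 6, 3 → best response II.
Mutual best responses: (Up, L, I); (Up, R, II); (Down, L, II).

The pure Nash equilibria are (Up, L, I), (Up, R, II), (Down, L, II).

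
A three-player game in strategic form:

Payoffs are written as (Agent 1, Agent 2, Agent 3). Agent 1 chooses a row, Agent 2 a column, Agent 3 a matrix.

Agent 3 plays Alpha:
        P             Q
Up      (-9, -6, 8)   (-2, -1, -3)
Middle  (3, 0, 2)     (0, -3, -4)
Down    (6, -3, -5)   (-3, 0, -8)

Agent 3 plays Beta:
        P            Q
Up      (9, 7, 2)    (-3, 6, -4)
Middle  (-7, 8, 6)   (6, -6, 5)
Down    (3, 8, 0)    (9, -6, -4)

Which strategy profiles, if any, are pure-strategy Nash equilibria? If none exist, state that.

none

Agent 1 against (P, Alpha): payoffs -9, 3, 6 → best response Down.
Agent 1 against (P, Beta): payoffs 9, -7, 3 → best response Up.
Agent 1 against (Q, Alpha): payoffs -2, 0, -3 → best response Middle.
Agent 1 against (Q, Beta): payoffs -3, 6, 9 → best response Down.
Agent 2 against (Up, Alpha): payoffs -6, -1 → best response Q.
Agent 2 against (Up, Beta): payoffs 7, 6 → best response P.
Agent 2 against (Middle, Alpha): payoffs 0, -3 → best response P.
Agent 2 against (Middle, Beta): payoffs 8, -6 → best response P.
Agent 2 against (Down, Alpha): payoffs -3, 0 → best response Q.
Agent 2 against (Down, Beta): payoffs 8, -6 → best response P.
Agent 3 against (Up, P): payoffs 8, 2 → best response Alpha.
Agent 3 against (Up, Q): payoffs -3, -4 → best response Alpha.
Agent 3 against (Middle, P): payoffs 2, 6 → best response Beta.
Agent 3 against (Middle, Q): payoffs -4, 5 → best response Beta.
Agent 3 against (Down, P): payoffs -5, 0 → best response Beta.
Agent 3 against (Down, Q): payoffs -8, -4 → best response Beta.
No profile is a mutual best response for all players.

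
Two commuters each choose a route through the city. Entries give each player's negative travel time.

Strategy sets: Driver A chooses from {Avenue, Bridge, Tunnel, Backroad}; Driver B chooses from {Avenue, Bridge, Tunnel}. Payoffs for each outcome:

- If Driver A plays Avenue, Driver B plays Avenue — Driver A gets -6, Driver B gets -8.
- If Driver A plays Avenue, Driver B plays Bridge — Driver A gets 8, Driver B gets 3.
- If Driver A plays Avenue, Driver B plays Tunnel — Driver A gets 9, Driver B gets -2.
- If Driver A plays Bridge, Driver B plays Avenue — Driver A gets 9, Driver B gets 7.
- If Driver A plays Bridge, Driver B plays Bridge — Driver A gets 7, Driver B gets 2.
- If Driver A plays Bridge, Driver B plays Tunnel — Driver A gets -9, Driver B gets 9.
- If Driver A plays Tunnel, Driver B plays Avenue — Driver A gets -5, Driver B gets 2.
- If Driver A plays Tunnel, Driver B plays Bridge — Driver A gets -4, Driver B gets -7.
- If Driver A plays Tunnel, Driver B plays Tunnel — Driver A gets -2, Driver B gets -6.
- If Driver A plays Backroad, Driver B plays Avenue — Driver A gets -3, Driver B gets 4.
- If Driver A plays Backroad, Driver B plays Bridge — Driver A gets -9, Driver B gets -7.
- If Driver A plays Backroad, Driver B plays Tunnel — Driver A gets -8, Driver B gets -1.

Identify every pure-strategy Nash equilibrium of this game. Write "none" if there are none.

Driver A against Avenue: payoffs -6, 9, -5, -3 → best response Bridge.
Driver A against Bridge: payoffs 8, 7, -4, -9 → best response Avenue.
Driver A against Tunnel: payoffs 9, -9, -2, -8 → best response Avenue.
Driver B against Avenue: payoffs -8, 3, -2 → best response Bridge.
Driver B against Bridge: payoffs 7, 2, 9 → best response Tunnel.
Driver B against Tunnel: payoffs 2, -7, -6 → best response Avenue.
Driver B against Backroad: payoffs 4, -7, -1 → best response Avenue.
Mutual best responses: (Avenue, Bridge).

(Avenue, Bridge)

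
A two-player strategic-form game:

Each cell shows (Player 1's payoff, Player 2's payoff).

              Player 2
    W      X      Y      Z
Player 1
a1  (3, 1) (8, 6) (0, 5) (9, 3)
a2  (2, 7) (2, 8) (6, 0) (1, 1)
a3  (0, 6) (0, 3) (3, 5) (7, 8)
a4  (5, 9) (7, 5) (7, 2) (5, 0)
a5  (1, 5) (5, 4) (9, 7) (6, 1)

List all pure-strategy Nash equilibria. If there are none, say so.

The pure Nash equilibria are (a1, X); (a4, W); (a5, Y).

Mark each player's best response to every combination of opponents' strategies; a profile where every player is best-responding is a pure Nash equilibrium.
Player 1 against W: payoffs 3, 2, 0, 5, 1 → best response a4.
Player 1 against X: payoffs 8, 2, 0, 7, 5 → best response a1.
Player 1 against Y: payoffs 0, 6, 3, 7, 9 → best response a5.
Player 1 against Z: payoffs 9, 1, 7, 5, 6 → best response a1.
Player 2 against a1: payoffs 1, 6, 5, 3 → best response X.
Player 2 against a2: payoffs 7, 8, 0, 1 → best response X.
Player 2 against a3: payoffs 6, 3, 5, 8 → best response Z.
Player 2 against a4: payoffs 9, 5, 2, 0 → best response W.
Player 2 against a5: payoffs 5, 4, 7, 1 → best response Y.
Mutual best responses: (a1, X); (a4, W); (a5, Y).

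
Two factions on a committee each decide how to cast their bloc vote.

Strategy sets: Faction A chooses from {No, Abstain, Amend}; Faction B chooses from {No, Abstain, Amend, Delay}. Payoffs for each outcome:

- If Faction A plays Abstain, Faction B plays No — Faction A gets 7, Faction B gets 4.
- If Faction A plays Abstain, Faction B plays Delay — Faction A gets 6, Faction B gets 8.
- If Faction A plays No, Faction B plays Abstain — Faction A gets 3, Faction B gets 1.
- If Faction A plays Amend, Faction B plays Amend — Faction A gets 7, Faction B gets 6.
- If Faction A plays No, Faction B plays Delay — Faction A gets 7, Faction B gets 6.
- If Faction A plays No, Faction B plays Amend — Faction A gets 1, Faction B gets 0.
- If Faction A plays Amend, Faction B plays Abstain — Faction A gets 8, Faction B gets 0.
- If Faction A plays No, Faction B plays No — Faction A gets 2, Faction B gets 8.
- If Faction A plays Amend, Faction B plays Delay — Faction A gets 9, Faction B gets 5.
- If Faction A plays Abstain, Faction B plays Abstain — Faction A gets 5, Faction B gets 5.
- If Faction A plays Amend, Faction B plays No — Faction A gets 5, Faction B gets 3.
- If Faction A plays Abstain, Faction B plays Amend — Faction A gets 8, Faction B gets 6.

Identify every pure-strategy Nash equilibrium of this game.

No pure-strategy Nash equilibrium.

For each player, find the best response to each opponent profile; mutual best responses are the pure NE.
Faction A against No: payoffs 2, 7, 5 → best response Abstain.
Faction A against Abstain: payoffs 3, 5, 8 → best response Amend.
Faction A against Amend: payoffs 1, 8, 7 → best response Abstain.
Faction A against Delay: payoffs 7, 6, 9 → best response Amend.
Faction B against No: payoffs 8, 1, 0, 6 → best response No.
Faction B against Abstain: payoffs 4, 5, 6, 8 → best response Delay.
Faction B against Amend: payoffs 3, 0, 6, 5 → best response Amend.
No profile is a mutual best response for all players.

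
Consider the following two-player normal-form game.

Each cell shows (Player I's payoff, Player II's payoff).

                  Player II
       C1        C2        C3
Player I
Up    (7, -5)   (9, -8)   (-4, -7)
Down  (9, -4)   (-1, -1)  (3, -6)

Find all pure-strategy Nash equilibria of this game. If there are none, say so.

This game has no pure Nash equilibrium.

Player I against C1: payoffs 7, 9 → best response Down.
Player I against C2: payoffs 9, -1 → best response Up.
Player I against C3: payoffs -4, 3 → best response Down.
Player II against Up: payoffs -5, -8, -7 → best response C1.
Player II against Down: payoffs -4, -1, -6 → best response C2.
No profile is a mutual best response for all players.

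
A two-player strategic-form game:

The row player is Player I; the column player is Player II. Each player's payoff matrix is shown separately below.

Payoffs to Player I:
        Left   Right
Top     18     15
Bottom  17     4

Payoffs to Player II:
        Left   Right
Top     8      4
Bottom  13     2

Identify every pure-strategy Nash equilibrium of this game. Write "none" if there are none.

Check each profile: it is a Nash equilibrium iff no player can strictly gain by switching unilaterally.
(Top, Left): Player I gets 18, best alternative 17; Player II gets 8, best alternative 4. No profitable deviation — NE.
(Top, Right): Player II can switch to Left (4 → 8). Not NE.
(Bottom, Left): Player I can switch to Top (17 → 18). Not NE.
(Bottom, Right): Player I can switch to Top (4 → 15). Not NE.

The unique pure-strategy Nash equilibrium is (Top, Left).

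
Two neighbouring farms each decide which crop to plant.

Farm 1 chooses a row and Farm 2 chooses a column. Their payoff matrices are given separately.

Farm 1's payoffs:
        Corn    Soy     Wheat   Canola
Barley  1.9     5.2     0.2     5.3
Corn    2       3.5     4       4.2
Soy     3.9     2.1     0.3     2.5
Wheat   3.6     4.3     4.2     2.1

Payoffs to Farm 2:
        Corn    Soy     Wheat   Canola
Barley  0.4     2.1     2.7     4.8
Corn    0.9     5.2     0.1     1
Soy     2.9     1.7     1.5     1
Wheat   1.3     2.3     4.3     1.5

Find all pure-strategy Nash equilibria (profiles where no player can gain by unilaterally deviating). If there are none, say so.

(Barley, Corn): Farm 1 can switch to Corn (1.9 → 2). Not NE.
(Barley, Soy): Farm 2 can switch to Wheat (2.1 → 2.7). Not NE.
(Barley, Wheat): Farm 1 can switch to Corn (0.2 → 4). Not NE.
(Barley, Canola): Farm 1 gets 5.3, best alternative 4.2; Farm 2 gets 4.8, best alternative 2.7. No profitable deviation — NE.
(Corn, Corn): Farm 1 can switch to Soy (2 → 3.9). Not NE.
(Corn, Soy): Farm 1 can switch to Barley (3.5 → 5.2). Not NE.
(Corn, Wheat): Farm 1 can switch to Wheat (4 → 4.2). Not NE.
(Soy, Corn): Farm 1 gets 3.9, best alternative 3.6; Farm 2 gets 2.9, best alternative 1.7. No profitable deviation — NE.
(Wheat, Wheat): Farm 1 gets 4.2, best alternative 4; Farm 2 gets 4.3, best alternative 2.3. No profitable deviation — NE.
(The remaining 7 profiles each have a profitable deviation by the same check.)

Pure-strategy Nash equilibria: (Barley, Canola), (Soy, Corn), (Wheat, Wheat)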